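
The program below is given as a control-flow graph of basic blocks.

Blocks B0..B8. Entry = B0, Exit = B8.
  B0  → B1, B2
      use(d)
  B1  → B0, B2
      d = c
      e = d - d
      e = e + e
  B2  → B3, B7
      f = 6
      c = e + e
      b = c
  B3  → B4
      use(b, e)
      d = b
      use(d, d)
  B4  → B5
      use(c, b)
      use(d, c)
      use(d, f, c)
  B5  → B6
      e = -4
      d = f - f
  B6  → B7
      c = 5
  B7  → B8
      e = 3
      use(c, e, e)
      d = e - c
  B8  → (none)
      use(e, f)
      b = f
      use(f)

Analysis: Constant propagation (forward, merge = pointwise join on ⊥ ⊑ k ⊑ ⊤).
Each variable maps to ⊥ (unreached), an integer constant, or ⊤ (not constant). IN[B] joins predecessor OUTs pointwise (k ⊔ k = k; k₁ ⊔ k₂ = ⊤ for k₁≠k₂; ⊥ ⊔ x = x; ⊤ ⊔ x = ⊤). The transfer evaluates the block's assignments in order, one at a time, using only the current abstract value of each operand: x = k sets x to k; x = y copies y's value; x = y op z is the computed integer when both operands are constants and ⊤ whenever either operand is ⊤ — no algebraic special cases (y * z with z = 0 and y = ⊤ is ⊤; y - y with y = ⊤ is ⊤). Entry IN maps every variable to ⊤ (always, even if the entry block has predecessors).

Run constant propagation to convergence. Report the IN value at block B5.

Per-block solution:
  B0:   IN=(all ⊤)   OUT=(all ⊤)
  B1:   IN=(all ⊤)   OUT=(all ⊤)
  B2:   IN=(all ⊤)   OUT={f:6; rest ⊤}
  B3:   IN={f:6; rest ⊤}   OUT={f:6; rest ⊤}
  B4:   IN={f:6; rest ⊤}   OUT={f:6; rest ⊤}
  B5:   IN={f:6; rest ⊤}   OUT={d:0, e:-4, f:6; rest ⊤}
  B6:   IN={d:0, e:-4, f:6; rest ⊤}   OUT={c:5, d:0, e:-4, f:6; rest ⊤}
  B7:   IN={f:6; rest ⊤}   OUT={e:3, f:6; rest ⊤}
  B8:   IN={e:3, f:6; rest ⊤}   OUT={b:6, e:3, f:6; rest ⊤}

Merge at B5: IN[B5] = OUT[B4] = {a: ⊤, b: ⊤, c: ⊤, d: ⊤, e: ⊤, f: 6}

Answer: {a: ⊤, b: ⊤, c: ⊤, d: ⊤, e: ⊤, f: 6}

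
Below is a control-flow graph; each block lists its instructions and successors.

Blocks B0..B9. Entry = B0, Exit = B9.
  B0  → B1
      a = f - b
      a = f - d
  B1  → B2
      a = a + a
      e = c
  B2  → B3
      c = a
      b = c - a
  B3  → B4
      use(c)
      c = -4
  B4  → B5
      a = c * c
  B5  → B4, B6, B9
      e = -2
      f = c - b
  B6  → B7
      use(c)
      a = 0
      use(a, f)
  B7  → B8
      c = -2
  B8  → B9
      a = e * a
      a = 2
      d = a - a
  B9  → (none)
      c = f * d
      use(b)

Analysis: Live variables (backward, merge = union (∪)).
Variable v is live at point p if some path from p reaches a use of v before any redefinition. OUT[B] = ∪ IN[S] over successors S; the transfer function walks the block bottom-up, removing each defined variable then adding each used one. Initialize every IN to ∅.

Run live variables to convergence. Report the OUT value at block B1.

Converged values:
  B0:  IN={b, c, d, f}  OUT={a, c, d}
  B1:  IN={a, c, d}  OUT={a, d}
  B2:  IN={a, d}  OUT={b, c, d}
  B3:  IN={b, c, d}  OUT={b, c, d}
  B4:  IN={b, c, d}  OUT={b, c, d}
  B5:  IN={b, c, d}  OUT={b, c, d, e, f}
  B6:  IN={b, c, e, f}  OUT={a, b, e, f}
  B7:  IN={a, b, e, f}  OUT={a, b, e, f}
  B8:  IN={a, b, e, f}  OUT={b, d, f}
  B9:  IN={b, d, f}  OUT={}

Merge at B1: OUT[B1] = IN[B2] = {a, d}

Answer: {a, d}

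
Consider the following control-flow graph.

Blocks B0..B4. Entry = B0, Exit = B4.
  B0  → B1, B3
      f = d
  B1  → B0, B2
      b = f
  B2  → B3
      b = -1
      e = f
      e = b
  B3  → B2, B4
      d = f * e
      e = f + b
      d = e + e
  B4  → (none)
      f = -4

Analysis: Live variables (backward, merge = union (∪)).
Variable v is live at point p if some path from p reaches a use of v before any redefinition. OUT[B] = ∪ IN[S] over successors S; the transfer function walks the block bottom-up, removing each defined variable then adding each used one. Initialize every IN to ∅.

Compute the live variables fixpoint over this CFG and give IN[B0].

Converged values:
  B0:   IN={b, d, e}   OUT={b, d, e, f}
  B1:   IN={d, e, f}   OUT={b, d, e, f}
  B2:   IN={f}   OUT={b, e, f}
  B3:   IN={b, e, f}   OUT={f}
  B4:   IN={}   OUT={}

Merge at B0: OUT[B0] = IN[B1] ⊔ IN[B3] = {b, d, e, f}
Applying B0's transfer function to that OUT value gives IN[B0] (row B0 above).

Answer: {b, d, e}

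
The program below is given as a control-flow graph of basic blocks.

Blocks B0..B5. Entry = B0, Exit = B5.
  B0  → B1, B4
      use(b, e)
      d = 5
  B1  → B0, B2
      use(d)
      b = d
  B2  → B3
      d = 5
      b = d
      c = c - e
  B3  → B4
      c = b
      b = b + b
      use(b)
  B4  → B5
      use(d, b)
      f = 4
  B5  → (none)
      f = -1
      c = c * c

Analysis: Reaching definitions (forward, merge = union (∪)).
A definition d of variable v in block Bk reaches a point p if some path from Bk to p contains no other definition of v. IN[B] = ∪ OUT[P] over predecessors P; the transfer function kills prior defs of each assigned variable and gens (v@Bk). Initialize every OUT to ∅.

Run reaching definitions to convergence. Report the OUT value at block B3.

Per-block solution:
  B0:   IN={b@B1, d@B0}   OUT={b@B1, d@B0}
  B1:   IN={b@B1, d@B0}   OUT={b@B1, d@B0}
  B2:   IN={b@B1, d@B0}   OUT={b@B2, c@B2, d@B2}
  B3:   IN={b@B2, c@B2, d@B2}   OUT={b@B3, c@B3, d@B2}
  B4:   IN={b@B1, b@B3, c@B3, d@B0, d@B2}   OUT={b@B1, b@B3, c@B3, d@B0, d@B2, f@B4}
  B5:   IN={b@B1, b@B3, c@B3, d@B0, d@B2, f@B4}   OUT={b@B1, b@B3, c@B5, d@B0, d@B2, f@B5}

Merge at B3: IN[B3] = OUT[B2] = {b@B2, c@B2, d@B2}
Applying B3's transfer function to that IN value gives OUT[B3] (row B3 above).

Answer: {b@B3, c@B3, d@B2}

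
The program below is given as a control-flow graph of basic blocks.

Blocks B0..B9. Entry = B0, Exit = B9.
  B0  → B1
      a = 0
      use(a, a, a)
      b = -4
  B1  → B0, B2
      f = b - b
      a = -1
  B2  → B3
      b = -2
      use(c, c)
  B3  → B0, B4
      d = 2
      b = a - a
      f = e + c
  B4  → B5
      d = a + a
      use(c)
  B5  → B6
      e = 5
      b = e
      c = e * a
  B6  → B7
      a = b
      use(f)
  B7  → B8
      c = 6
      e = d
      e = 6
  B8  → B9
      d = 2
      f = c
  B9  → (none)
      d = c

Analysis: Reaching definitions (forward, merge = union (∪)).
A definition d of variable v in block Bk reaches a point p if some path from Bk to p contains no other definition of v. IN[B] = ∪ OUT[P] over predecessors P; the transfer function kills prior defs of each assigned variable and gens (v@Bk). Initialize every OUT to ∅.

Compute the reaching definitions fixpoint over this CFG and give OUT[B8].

Answer: {a@B6, b@B5, c@B7, d@B8, e@B7, f@B8}

Derivation:
Per-block solution:
  B0: | IN={a@B1, b@B0, b@B3, d@B3, f@B1, f@B3} | OUT={a@B0, b@B0, d@B3, f@B1, f@B3}
  B1: | IN={a@B0, b@B0, d@B3, f@B1, f@B3} | OUT={a@B1, b@B0, d@B3, f@B1}
  B2: | IN={a@B1, b@B0, d@B3, f@B1} | OUT={a@B1, b@B2, d@B3, f@B1}
  B3: | IN={a@B1, b@B2, d@B3, f@B1} | OUT={a@B1, b@B3, d@B3, f@B3}
  B4: | IN={a@B1, b@B3, d@B3, f@B3} | OUT={a@B1, b@B3, d@B4, f@B3}
  B5: | IN={a@B1, b@B3, d@B4, f@B3} | OUT={a@B1, b@B5, c@B5, d@B4, e@B5, f@B3}
  B6: | IN={a@B1, b@B5, c@B5, d@B4, e@B5, f@B3} | OUT={a@B6, b@B5, c@B5, d@B4, e@B5, f@B3}
  B7: | IN={a@B6, b@B5, c@B5, d@B4, e@B5, f@B3} | OUT={a@B6, b@B5, c@B7, d@B4, e@B7, f@B3}
  B8: | IN={a@B6, b@B5, c@B7, d@B4, e@B7, f@B3} | OUT={a@B6, b@B5, c@B7, d@B8, e@B7, f@B8}
  B9: | IN={a@B6, b@B5, c@B7, d@B8, e@B7, f@B8} | OUT={a@B6, b@B5, c@B7, d@B9, e@B7, f@B8}

Merge at B8: IN[B8] = OUT[B7] = {a@B6, b@B5, c@B7, d@B4, e@B7, f@B3}
Applying B8's transfer function to that IN value gives OUT[B8] (row B8 above).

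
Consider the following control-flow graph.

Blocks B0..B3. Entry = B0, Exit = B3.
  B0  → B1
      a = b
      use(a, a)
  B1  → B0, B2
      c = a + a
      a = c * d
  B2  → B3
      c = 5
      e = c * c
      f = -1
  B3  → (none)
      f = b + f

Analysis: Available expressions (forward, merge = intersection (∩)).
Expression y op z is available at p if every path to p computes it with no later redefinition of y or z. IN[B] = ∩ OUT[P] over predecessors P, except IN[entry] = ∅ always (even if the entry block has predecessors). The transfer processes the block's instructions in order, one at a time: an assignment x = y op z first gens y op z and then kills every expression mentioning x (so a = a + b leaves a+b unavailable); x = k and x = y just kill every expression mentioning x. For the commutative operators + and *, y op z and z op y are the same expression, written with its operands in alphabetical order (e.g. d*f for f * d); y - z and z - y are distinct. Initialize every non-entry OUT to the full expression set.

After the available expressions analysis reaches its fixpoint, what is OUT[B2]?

Answer: {c*c}

Working:
Converged values:
  B0:   IN={}   OUT={}
  B1:   IN={}   OUT={c*d}
  B2:   IN={c*d}   OUT={c*c}
  B3:   IN={c*c}   OUT={c*c}

Merge at B2: IN[B2] = OUT[B1] = {c*d}
Applying B2's transfer function to that IN value gives OUT[B2] (row B2 above).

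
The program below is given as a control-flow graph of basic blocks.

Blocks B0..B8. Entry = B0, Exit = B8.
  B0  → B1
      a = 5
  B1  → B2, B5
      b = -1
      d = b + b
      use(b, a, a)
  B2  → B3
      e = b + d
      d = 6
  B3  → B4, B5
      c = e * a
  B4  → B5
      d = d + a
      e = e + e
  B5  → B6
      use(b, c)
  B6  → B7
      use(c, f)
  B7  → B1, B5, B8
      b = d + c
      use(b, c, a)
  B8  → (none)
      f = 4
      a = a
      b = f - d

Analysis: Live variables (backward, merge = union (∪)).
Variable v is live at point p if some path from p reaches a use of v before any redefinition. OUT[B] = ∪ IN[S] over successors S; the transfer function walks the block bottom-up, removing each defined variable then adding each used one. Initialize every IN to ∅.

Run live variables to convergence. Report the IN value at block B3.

Per-block solution:
  B0:   IN={c, f}   OUT={a, c, f}
  B1:   IN={a, c, f}   OUT={a, b, c, d, f}
  B2:   IN={a, b, d, f}   OUT={a, b, d, e, f}
  B3:   IN={a, b, d, e, f}   OUT={a, b, c, d, e, f}
  B4:   IN={a, b, c, d, e, f}   OUT={a, b, c, d, f}
  B5:   IN={a, b, c, d, f}   OUT={a, c, d, f}
  B6:   IN={a, c, d, f}   OUT={a, c, d, f}
  B7:   IN={a, c, d, f}   OUT={a, b, c, d, f}
  B8:   IN={a, d}   OUT={}

Merge at B3: OUT[B3] = IN[B4] ⊔ IN[B5] = {a, b, c, d, e, f}
Applying B3's transfer function to that OUT value gives IN[B3] (row B3 above).

Answer: {a, b, d, e, f}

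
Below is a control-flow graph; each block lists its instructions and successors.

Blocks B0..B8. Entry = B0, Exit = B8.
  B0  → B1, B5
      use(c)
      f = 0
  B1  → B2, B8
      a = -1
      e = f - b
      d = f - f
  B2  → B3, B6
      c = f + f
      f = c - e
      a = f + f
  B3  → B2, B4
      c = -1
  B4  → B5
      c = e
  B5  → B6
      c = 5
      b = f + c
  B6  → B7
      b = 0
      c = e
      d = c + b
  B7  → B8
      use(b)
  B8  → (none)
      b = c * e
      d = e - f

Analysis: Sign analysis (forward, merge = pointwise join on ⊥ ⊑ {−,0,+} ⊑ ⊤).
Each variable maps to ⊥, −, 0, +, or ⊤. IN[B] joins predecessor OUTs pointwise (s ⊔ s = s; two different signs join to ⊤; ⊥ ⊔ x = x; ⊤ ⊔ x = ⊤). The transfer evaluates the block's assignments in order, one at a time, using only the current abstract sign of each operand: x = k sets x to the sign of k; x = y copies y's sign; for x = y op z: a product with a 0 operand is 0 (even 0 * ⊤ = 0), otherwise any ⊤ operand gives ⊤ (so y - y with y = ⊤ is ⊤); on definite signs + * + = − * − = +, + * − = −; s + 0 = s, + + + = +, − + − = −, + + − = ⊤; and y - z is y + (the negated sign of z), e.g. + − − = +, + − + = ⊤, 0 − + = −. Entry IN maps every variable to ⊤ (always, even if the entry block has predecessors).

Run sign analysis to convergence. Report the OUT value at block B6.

Answer: {a: ⊤, b: 0, c: ⊤, d: ⊤, e: ⊤, f: ⊤}

Derivation:
Fixpoint table:
  B0: | IN=(all ⊤) | OUT={f:0; rest ⊤}
  B1: | IN={f:0; rest ⊤} | OUT={a:-, d:0, f:0; rest ⊤}
  B2: | IN={d:0; rest ⊤} | OUT={d:0; rest ⊤}
  B3: | IN={d:0; rest ⊤} | OUT={c:-, d:0; rest ⊤}
  B4: | IN={c:-, d:0; rest ⊤} | OUT={d:0; rest ⊤}
  B5: | IN=(all ⊤) | OUT={c:+; rest ⊤}
  B6: | IN=(all ⊤) | OUT={b:0; rest ⊤}
  B7: | IN={b:0; rest ⊤} | OUT={b:0; rest ⊤}
  B8: | IN=(all ⊤) | OUT=(all ⊤)

Merge at B6: IN[B6] = OUT[B2] ⊔ OUT[B5] = {a: ⊤, b: ⊤, c: ⊤, d: ⊤, e: ⊤, f: ⊤}
Applying B6's transfer function to that IN value gives OUT[B6] (row B6 above).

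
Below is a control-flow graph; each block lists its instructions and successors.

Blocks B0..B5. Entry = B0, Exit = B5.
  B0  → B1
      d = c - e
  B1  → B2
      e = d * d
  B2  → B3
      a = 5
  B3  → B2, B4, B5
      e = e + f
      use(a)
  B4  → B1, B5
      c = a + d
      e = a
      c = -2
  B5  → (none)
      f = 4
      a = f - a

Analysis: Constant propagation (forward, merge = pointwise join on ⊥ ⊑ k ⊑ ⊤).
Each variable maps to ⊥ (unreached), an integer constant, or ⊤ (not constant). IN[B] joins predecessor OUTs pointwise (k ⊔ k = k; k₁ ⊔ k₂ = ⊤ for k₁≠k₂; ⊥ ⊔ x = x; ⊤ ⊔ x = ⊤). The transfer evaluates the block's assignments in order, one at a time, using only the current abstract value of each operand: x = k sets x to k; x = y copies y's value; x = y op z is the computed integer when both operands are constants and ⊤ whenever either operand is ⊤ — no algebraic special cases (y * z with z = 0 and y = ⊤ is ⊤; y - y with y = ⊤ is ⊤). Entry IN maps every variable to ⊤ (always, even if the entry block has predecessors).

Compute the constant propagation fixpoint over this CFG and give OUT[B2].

Per-block solution:
  B0: | IN=(all ⊤) | OUT=(all ⊤)
  B1: | IN=(all ⊤) | OUT=(all ⊤)
  B2: | IN=(all ⊤) | OUT={a:5; rest ⊤}
  B3: | IN={a:5; rest ⊤} | OUT={a:5; rest ⊤}
  B4: | IN={a:5; rest ⊤} | OUT={a:5, c:-2, e:5; rest ⊤}
  B5: | IN={a:5; rest ⊤} | OUT={a:-1, f:4; rest ⊤}

Merge at B2: IN[B2] = OUT[B1] ⊔ OUT[B3] = {a: ⊤, b: ⊤, c: ⊤, d: ⊤, e: ⊤, f: ⊤}
Applying B2's transfer function to that IN value gives OUT[B2] (row B2 above).

Answer: {a: 5, b: ⊤, c: ⊤, d: ⊤, e: ⊤, f: ⊤}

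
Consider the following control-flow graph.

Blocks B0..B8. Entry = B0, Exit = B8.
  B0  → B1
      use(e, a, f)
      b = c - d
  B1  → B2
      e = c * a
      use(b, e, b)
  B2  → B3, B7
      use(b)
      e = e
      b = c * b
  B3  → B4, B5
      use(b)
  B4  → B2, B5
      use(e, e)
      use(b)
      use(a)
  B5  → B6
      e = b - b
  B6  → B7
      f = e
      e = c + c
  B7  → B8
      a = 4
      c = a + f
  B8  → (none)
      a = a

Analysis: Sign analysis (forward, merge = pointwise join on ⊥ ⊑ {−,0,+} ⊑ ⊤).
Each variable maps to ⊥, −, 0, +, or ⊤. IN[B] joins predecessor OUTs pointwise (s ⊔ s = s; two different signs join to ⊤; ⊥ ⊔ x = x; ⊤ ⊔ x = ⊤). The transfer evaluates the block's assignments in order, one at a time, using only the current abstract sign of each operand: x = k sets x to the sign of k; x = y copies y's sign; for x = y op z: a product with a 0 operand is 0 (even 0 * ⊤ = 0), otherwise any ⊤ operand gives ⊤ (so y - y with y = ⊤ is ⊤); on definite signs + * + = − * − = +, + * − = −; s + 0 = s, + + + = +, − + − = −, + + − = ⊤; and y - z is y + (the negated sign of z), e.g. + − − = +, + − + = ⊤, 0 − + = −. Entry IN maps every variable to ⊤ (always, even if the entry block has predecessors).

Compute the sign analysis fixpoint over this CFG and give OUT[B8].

Per-block solution:
  B0: | IN=(all ⊤) | OUT=(all ⊤)
  B1: | IN=(all ⊤) | OUT=(all ⊤)
  B2: | IN=(all ⊤) | OUT=(all ⊤)
  B3: | IN=(all ⊤) | OUT=(all ⊤)
  B4: | IN=(all ⊤) | OUT=(all ⊤)
  B5: | IN=(all ⊤) | OUT=(all ⊤)
  B6: | IN=(all ⊤) | OUT=(all ⊤)
  B7: | IN=(all ⊤) | OUT={a:+; rest ⊤}
  B8: | IN={a:+; rest ⊤} | OUT={a:+; rest ⊤}

Merge at B8: IN[B8] = OUT[B7] = {a: +, b: ⊤, c: ⊤, d: ⊤, e: ⊤, f: ⊤}
Applying B8's transfer function to that IN value gives OUT[B8] (row B8 above).

Answer: {a: +, b: ⊤, c: ⊤, d: ⊤, e: ⊤, f: ⊤}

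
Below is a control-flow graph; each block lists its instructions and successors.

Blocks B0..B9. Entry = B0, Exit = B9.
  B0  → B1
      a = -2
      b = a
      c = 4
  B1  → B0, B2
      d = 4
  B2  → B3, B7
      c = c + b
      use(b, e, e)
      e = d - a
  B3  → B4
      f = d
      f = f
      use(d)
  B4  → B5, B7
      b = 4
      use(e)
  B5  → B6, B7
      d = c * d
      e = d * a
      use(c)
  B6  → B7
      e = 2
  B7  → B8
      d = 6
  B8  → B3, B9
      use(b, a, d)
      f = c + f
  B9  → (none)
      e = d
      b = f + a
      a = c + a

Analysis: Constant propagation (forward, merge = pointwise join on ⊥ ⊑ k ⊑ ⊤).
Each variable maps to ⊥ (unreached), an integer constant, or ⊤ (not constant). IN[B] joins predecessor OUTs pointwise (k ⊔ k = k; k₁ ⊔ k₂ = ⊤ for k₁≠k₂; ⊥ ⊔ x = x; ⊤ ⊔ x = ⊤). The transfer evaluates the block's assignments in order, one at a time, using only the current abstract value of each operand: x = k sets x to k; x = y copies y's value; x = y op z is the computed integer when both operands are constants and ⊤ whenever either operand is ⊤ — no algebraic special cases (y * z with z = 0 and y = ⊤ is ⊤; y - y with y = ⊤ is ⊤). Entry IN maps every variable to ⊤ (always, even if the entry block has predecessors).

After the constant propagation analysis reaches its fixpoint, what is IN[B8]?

Answer: {a: -2, b: ⊤, c: 2, d: 6, e: ⊤, f: ⊤}

Derivation:
Converged values:
  B0: | IN=(all ⊤) | OUT={a:-2, b:-2, c:4; rest ⊤}
  B1: | IN={a:-2, b:-2, c:4; rest ⊤} | OUT={a:-2, b:-2, c:4, d:4; rest ⊤}
  B2: | IN={a:-2, b:-2, c:4, d:4; rest ⊤} | OUT={a:-2, b:-2, c:2, d:4, e:6; rest ⊤}
  B3: | IN={a:-2, c:2; rest ⊤} | OUT={a:-2, c:2; rest ⊤}
  B4: | IN={a:-2, c:2; rest ⊤} | OUT={a:-2, b:4, c:2; rest ⊤}
  B5: | IN={a:-2, b:4, c:2; rest ⊤} | OUT={a:-2, b:4, c:2; rest ⊤}
  B6: | IN={a:-2, b:4, c:2; rest ⊤} | OUT={a:-2, b:4, c:2, e:2; rest ⊤}
  B7: | IN={a:-2, c:2; rest ⊤} | OUT={a:-2, c:2, d:6; rest ⊤}
  B8: | IN={a:-2, c:2, d:6; rest ⊤} | OUT={a:-2, c:2, d:6; rest ⊤}
  B9: | IN={a:-2, c:2, d:6; rest ⊤} | OUT={a:0, c:2, d:6, e:6; rest ⊤}

Merge at B8: IN[B8] = OUT[B7] = {a: -2, b: ⊤, c: 2, d: 6, e: ⊤, f: ⊤}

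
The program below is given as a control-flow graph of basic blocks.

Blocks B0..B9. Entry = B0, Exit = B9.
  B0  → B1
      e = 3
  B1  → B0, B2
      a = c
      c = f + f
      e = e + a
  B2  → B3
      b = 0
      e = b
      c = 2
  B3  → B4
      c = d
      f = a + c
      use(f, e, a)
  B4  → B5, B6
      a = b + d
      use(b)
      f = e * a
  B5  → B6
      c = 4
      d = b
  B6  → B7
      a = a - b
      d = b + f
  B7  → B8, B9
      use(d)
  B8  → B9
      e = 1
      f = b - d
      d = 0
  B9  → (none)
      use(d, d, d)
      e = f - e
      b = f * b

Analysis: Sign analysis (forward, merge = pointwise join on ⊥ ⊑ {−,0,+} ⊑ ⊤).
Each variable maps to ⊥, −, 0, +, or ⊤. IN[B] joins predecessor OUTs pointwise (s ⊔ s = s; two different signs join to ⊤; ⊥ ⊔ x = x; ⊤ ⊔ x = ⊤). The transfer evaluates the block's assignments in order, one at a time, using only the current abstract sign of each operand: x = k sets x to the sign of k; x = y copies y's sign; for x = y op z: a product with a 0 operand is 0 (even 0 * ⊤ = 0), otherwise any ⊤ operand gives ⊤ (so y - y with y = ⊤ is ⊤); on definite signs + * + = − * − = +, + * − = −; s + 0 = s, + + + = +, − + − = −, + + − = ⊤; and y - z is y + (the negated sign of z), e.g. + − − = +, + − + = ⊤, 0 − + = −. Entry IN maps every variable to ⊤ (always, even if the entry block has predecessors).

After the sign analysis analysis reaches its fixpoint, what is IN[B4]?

Answer: {a: ⊤, b: 0, c: ⊤, d: ⊤, e: 0, f: ⊤}

Working:
Fixpoint table:
  B0: | IN=(all ⊤) | OUT={e:+; rest ⊤}
  B1: | IN={e:+; rest ⊤} | OUT=(all ⊤)
  B2: | IN=(all ⊤) | OUT={b:0, c:+, e:0; rest ⊤}
  B3: | IN={b:0, c:+, e:0; rest ⊤} | OUT={b:0, e:0; rest ⊤}
  B4: | IN={b:0, e:0; rest ⊤} | OUT={b:0, e:0, f:0; rest ⊤}
  B5: | IN={b:0, e:0, f:0; rest ⊤} | OUT={b:0, c:+, d:0, e:0, f:0; rest ⊤}
  B6: | IN={b:0, e:0, f:0; rest ⊤} | OUT={b:0, d:0, e:0, f:0; rest ⊤}
  B7: | IN={b:0, d:0, e:0, f:0; rest ⊤} | OUT={b:0, d:0, e:0, f:0; rest ⊤}
  B8: | IN={b:0, d:0, e:0, f:0; rest ⊤} | OUT={b:0, d:0, e:+, f:0; rest ⊤}
  B9: | IN={b:0, d:0, f:0; rest ⊤} | OUT={b:0, d:0, f:0; rest ⊤}

Merge at B4: IN[B4] = OUT[B3] = {a: ⊤, b: 0, c: ⊤, d: ⊤, e: 0, f: ⊤}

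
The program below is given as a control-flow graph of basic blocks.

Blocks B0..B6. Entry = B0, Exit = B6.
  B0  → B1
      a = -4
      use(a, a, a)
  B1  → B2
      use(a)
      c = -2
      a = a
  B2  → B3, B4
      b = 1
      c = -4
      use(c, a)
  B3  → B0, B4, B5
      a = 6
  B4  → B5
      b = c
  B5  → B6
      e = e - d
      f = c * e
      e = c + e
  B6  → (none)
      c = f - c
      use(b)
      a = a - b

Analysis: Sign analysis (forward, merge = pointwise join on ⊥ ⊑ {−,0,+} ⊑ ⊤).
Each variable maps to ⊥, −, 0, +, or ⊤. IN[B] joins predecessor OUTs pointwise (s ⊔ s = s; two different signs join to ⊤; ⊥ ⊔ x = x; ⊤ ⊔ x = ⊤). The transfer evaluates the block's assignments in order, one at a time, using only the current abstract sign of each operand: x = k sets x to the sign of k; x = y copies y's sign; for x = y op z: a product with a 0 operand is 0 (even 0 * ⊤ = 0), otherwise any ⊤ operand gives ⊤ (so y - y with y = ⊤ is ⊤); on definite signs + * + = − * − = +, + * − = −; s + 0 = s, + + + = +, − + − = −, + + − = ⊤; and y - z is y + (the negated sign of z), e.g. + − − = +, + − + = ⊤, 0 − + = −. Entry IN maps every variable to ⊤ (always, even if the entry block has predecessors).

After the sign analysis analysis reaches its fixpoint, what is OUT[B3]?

Answer: {a: +, b: +, c: -, d: ⊤, e: ⊤, f: ⊤}

Trace:
Fixpoint table:
  B0: | IN=(all ⊤) | OUT={a:-; rest ⊤}
  B1: | IN={a:-; rest ⊤} | OUT={a:-, c:-; rest ⊤}
  B2: | IN={a:-, c:-; rest ⊤} | OUT={a:-, b:+, c:-; rest ⊤}
  B3: | IN={a:-, b:+, c:-; rest ⊤} | OUT={a:+, b:+, c:-; rest ⊤}
  B4: | IN={b:+, c:-; rest ⊤} | OUT={b:-, c:-; rest ⊤}
  B5: | IN={c:-; rest ⊤} | OUT={c:-; rest ⊤}
  B6: | IN={c:-; rest ⊤} | OUT=(all ⊤)

Merge at B3: IN[B3] = OUT[B2] = {a: -, b: +, c: -, d: ⊤, e: ⊤, f: ⊤}
Applying B3's transfer function to that IN value gives OUT[B3] (row B3 above).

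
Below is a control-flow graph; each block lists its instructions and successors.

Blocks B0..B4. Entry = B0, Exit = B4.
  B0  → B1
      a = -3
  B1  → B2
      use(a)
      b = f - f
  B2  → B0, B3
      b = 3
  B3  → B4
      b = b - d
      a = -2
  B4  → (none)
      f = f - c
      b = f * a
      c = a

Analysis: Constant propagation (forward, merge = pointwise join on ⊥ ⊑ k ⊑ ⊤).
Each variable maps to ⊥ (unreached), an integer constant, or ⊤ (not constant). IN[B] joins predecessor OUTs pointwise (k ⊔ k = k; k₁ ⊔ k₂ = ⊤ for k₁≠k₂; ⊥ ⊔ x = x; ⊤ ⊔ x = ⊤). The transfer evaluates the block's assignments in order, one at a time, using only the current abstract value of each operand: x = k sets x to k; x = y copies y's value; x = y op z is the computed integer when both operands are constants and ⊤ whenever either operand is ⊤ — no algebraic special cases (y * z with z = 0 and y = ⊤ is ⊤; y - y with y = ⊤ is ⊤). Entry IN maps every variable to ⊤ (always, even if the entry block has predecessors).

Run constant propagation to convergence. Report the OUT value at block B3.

Answer: {a: -2, b: ⊤, c: ⊤, d: ⊤, e: ⊤, f: ⊤}

Derivation:
Converged values:
  B0:   IN=(all ⊤)   OUT={a:-3; rest ⊤}
  B1:   IN={a:-3; rest ⊤}   OUT={a:-3; rest ⊤}
  B2:   IN={a:-3; rest ⊤}   OUT={a:-3, b:3; rest ⊤}
  B3:   IN={a:-3, b:3; rest ⊤}   OUT={a:-2; rest ⊤}
  B4:   IN={a:-2; rest ⊤}   OUT={a:-2, c:-2; rest ⊤}

Merge at B3: IN[B3] = OUT[B2] = {a: -3, b: 3, c: ⊤, d: ⊤, e: ⊤, f: ⊤}
Applying B3's transfer function to that IN value gives OUT[B3] (row B3 above).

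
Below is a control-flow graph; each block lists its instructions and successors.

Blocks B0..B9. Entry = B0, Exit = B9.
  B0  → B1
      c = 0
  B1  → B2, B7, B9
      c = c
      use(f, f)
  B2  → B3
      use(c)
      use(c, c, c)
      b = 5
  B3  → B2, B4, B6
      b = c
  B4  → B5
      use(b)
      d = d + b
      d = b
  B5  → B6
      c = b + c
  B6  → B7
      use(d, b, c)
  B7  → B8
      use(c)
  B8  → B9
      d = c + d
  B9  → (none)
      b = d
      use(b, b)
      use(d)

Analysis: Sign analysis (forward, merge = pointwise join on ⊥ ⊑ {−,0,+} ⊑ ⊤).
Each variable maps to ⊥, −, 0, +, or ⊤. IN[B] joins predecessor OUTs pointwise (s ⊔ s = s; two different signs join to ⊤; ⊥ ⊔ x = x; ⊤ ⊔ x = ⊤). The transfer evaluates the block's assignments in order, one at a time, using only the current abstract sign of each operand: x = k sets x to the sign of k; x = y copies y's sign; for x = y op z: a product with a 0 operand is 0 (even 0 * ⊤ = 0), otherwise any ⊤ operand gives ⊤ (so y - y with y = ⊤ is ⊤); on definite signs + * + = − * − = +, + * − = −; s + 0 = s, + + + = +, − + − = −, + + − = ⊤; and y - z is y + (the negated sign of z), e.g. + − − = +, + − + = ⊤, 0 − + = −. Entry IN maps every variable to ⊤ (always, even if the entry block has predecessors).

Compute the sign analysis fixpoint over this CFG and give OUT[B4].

Answer: {a: ⊤, b: 0, c: 0, d: 0, e: ⊤, f: ⊤}

Derivation:
Per-block solution:
  B0:   IN=(all ⊤)   OUT={c:0; rest ⊤}
  B1:   IN={c:0; rest ⊤}   OUT={c:0; rest ⊤}
  B2:   IN={c:0; rest ⊤}   OUT={b:+, c:0; rest ⊤}
  B3:   IN={b:+, c:0; rest ⊤}   OUT={b:0, c:0; rest ⊤}
  B4:   IN={b:0, c:0; rest ⊤}   OUT={b:0, c:0, d:0; rest ⊤}
  B5:   IN={b:0, c:0, d:0; rest ⊤}   OUT={b:0, c:0, d:0; rest ⊤}
  B6:   IN={b:0, c:0; rest ⊤}   OUT={b:0, c:0; rest ⊤}
  B7:   IN={c:0; rest ⊤}   OUT={c:0; rest ⊤}
  B8:   IN={c:0; rest ⊤}   OUT={c:0; rest ⊤}
  B9:   IN={c:0; rest ⊤}   OUT={c:0; rest ⊤}

Merge at B4: IN[B4] = OUT[B3] = {a: ⊤, b: 0, c: 0, d: ⊤, e: ⊤, f: ⊤}
Applying B4's transfer function to that IN value gives OUT[B4] (row B4 above).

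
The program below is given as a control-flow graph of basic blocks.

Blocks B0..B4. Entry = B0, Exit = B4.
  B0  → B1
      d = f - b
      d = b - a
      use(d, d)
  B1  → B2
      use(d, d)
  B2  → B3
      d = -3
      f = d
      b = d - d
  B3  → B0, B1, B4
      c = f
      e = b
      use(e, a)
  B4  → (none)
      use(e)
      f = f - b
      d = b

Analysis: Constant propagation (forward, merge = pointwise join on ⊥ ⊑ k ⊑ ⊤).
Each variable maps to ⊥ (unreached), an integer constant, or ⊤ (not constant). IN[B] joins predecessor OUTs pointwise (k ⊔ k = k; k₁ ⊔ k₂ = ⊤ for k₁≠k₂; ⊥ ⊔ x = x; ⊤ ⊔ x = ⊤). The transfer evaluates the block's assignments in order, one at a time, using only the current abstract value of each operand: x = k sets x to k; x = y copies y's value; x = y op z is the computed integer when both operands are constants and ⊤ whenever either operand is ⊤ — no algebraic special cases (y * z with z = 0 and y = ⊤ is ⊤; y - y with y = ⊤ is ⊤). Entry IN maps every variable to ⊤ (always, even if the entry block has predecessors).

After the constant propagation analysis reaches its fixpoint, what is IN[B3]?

Converged values:
  B0: | IN=(all ⊤) | OUT=(all ⊤)
  B1: | IN=(all ⊤) | OUT=(all ⊤)
  B2: | IN=(all ⊤) | OUT={b:0, d:-3, f:-3; rest ⊤}
  B3: | IN={b:0, d:-3, f:-3; rest ⊤} | OUT={b:0, c:-3, d:-3, e:0, f:-3; rest ⊤}
  B4: | IN={b:0, c:-3, d:-3, e:0, f:-3; rest ⊤} | OUT={b:0, c:-3, d:0, e:0, f:-3; rest ⊤}

Merge at B3: IN[B3] = OUT[B2] = {a: ⊤, b: 0, c: ⊤, d: -3, e: ⊤, f: -3}

Answer: {a: ⊤, b: 0, c: ⊤, d: -3, e: ⊤, f: -3}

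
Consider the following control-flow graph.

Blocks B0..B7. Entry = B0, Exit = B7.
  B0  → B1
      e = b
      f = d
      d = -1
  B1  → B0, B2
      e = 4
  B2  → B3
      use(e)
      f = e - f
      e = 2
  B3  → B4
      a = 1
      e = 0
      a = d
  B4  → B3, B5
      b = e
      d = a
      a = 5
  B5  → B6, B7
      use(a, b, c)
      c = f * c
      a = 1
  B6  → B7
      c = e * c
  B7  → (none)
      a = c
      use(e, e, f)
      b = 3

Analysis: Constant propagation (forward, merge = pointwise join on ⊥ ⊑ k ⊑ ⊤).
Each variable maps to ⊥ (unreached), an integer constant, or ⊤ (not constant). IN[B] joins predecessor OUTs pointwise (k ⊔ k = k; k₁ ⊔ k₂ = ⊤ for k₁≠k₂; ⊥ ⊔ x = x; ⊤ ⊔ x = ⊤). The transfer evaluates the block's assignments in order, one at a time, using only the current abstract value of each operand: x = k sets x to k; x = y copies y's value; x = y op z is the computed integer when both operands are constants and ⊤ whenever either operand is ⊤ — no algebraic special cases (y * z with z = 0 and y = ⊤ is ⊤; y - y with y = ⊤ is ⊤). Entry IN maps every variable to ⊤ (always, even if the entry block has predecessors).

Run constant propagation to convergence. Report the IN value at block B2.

Answer: {a: ⊤, b: ⊤, c: ⊤, d: -1, e: 4, f: ⊤}

Trace:
Converged values:
  B0:  IN=(all ⊤)  OUT={d:-1; rest ⊤}
  B1:  IN={d:-1; rest ⊤}  OUT={d:-1, e:4; rest ⊤}
  B2:  IN={d:-1, e:4; rest ⊤}  OUT={d:-1, e:2; rest ⊤}
  B3:  IN={d:-1; rest ⊤}  OUT={a:-1, d:-1, e:0; rest ⊤}
  B4:  IN={a:-1, d:-1, e:0; rest ⊤}  OUT={a:5, b:0, d:-1, e:0; rest ⊤}
  B5:  IN={a:5, b:0, d:-1, e:0; rest ⊤}  OUT={a:1, b:0, d:-1, e:0; rest ⊤}
  B6:  IN={a:1, b:0, d:-1, e:0; rest ⊤}  OUT={a:1, b:0, d:-1, e:0; rest ⊤}
  B7:  IN={a:1, b:0, d:-1, e:0; rest ⊤}  OUT={b:3, d:-1, e:0; rest ⊤}

Merge at B2: IN[B2] = OUT[B1] = {a: ⊤, b: ⊤, c: ⊤, d: -1, e: 4, f: ⊤}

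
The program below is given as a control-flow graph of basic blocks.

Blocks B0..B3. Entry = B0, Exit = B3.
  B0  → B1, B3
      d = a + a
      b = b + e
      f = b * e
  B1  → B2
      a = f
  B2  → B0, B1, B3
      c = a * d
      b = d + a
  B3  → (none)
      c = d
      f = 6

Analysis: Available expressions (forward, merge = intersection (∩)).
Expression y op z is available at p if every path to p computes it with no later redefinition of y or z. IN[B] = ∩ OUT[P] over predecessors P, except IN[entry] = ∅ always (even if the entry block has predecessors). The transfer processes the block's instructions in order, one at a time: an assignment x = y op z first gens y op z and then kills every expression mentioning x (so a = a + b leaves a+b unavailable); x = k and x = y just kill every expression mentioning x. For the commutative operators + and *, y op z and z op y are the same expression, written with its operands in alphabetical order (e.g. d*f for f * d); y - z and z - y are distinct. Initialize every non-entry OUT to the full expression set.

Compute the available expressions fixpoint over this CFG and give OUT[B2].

Per-block solution:
  B0:   IN={}   OUT={a+a, b*e}
  B1:   IN={}   OUT={}
  B2:   IN={}   OUT={a*d, a+d}
  B3:   IN={}   OUT={}

Merge at B2: IN[B2] = OUT[B1] = {}
Applying B2's transfer function to that IN value gives OUT[B2] (row B2 above).

Answer: {a*d, a+d}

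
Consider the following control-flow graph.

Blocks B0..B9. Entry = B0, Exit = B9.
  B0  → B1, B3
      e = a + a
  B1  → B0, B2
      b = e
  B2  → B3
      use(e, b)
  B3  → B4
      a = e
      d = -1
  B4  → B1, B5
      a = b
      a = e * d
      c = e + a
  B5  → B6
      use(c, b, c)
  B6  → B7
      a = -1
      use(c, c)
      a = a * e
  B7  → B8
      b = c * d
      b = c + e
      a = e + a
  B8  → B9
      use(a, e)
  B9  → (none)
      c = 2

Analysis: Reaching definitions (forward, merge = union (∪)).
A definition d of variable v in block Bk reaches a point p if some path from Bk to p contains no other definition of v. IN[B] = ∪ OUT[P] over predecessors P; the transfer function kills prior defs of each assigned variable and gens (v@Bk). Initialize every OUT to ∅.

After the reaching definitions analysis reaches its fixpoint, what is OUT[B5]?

Answer: {a@B4, b@B1, c@B4, d@B3, e@B0}

Derivation:
Per-block solution:
  B0: | IN={a@B4, b@B1, c@B4, d@B3, e@B0} | OUT={a@B4, b@B1, c@B4, d@B3, e@B0}
  B1: | IN={a@B4, b@B1, c@B4, d@B3, e@B0} | OUT={a@B4, b@B1, c@B4, d@B3, e@B0}
  B2: | IN={a@B4, b@B1, c@B4, d@B3, e@B0} | OUT={a@B4, b@B1, c@B4, d@B3, e@B0}
  B3: | IN={a@B4, b@B1, c@B4, d@B3, e@B0} | OUT={a@B3, b@B1, c@B4, d@B3, e@B0}
  B4: | IN={a@B3, b@B1, c@B4, d@B3, e@B0} | OUT={a@B4, b@B1, c@B4, d@B3, e@B0}
  B5: | IN={a@B4, b@B1, c@B4, d@B3, e@B0} | OUT={a@B4, b@B1, c@B4, d@B3, e@B0}
  B6: | IN={a@B4, b@B1, c@B4, d@B3, e@B0} | OUT={a@B6, b@B1, c@B4, d@B3, e@B0}
  B7: | IN={a@B6, b@B1, c@B4, d@B3, e@B0} | OUT={a@B7, b@B7, c@B4, d@B3, e@B0}
  B8: | IN={a@B7, b@B7, c@B4, d@B3, e@B0} | OUT={a@B7, b@B7, c@B4, d@B3, e@B0}
  B9: | IN={a@B7, b@B7, c@B4, d@B3, e@B0} | OUT={a@B7, b@B7, c@B9, d@B3, e@B0}

Merge at B5: IN[B5] = OUT[B4] = {a@B4, b@B1, c@B4, d@B3, e@B0}
Applying B5's transfer function to that IN value gives OUT[B5] (row B5 above).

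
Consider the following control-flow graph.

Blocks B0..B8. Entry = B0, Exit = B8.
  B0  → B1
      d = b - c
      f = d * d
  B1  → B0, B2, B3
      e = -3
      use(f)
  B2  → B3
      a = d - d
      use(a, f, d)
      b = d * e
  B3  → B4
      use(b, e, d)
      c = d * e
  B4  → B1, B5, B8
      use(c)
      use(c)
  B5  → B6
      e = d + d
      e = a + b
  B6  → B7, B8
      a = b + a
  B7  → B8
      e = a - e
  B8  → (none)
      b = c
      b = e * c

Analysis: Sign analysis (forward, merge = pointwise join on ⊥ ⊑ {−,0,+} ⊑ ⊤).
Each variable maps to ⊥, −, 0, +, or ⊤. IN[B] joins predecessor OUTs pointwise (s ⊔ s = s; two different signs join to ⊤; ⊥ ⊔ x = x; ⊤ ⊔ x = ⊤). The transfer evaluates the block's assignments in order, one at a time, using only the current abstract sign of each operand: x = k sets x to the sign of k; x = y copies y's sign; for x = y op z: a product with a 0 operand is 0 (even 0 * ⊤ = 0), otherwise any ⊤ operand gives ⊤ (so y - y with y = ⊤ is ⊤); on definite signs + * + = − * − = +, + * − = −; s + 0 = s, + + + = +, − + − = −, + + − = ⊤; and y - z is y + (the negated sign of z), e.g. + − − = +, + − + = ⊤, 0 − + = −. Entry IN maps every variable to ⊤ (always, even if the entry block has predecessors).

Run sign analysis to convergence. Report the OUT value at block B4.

Fixpoint table:
  B0:   IN=(all ⊤)   OUT=(all ⊤)
  B1:   IN=(all ⊤)   OUT={e:-; rest ⊤}
  B2:   IN={e:-; rest ⊤}   OUT={e:-; rest ⊤}
  B3:   IN={e:-; rest ⊤}   OUT={e:-; rest ⊤}
  B4:   IN={e:-; rest ⊤}   OUT={e:-; rest ⊤}
  B5:   IN={e:-; rest ⊤}   OUT=(all ⊤)
  B6:   IN=(all ⊤)   OUT=(all ⊤)
  B7:   IN=(all ⊤)   OUT=(all ⊤)
  B8:   IN=(all ⊤)   OUT=(all ⊤)

Merge at B4: IN[B4] = OUT[B3] = {a: ⊤, b: ⊤, c: ⊤, d: ⊤, e: -, f: ⊤}
Applying B4's transfer function to that IN value gives OUT[B4] (row B4 above).

Answer: {a: ⊤, b: ⊤, c: ⊤, d: ⊤, e: -, f: ⊤}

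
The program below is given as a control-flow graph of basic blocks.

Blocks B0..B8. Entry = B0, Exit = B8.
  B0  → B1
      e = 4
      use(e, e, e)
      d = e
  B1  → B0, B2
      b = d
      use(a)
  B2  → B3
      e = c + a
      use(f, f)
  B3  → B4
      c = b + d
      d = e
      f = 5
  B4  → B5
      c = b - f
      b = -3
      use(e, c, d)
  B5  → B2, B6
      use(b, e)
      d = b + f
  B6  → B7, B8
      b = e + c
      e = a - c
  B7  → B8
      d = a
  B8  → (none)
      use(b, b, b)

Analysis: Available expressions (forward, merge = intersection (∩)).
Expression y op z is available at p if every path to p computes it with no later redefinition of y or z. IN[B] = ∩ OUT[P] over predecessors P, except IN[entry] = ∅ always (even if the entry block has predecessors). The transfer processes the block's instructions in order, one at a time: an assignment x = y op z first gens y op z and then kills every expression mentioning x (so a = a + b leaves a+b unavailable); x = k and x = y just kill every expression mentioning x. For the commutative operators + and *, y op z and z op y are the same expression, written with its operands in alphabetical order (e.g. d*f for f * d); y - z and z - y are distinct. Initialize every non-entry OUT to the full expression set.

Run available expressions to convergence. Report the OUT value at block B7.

Answer: {a-c}

Trace:
Converged values:
  B0: | IN={} | OUT={}
  B1: | IN={} | OUT={}
  B2: | IN={} | OUT={a+c}
  B3: | IN={a+c} | OUT={}
  B4: | IN={} | OUT={}
  B5: | IN={} | OUT={b+f}
  B6: | IN={b+f} | OUT={a-c}
  B7: | IN={a-c} | OUT={a-c}
  B8: | IN={a-c} | OUT={a-c}

Merge at B7: IN[B7] = OUT[B6] = {a-c}
Applying B7's transfer function to that IN value gives OUT[B7] (row B7 above).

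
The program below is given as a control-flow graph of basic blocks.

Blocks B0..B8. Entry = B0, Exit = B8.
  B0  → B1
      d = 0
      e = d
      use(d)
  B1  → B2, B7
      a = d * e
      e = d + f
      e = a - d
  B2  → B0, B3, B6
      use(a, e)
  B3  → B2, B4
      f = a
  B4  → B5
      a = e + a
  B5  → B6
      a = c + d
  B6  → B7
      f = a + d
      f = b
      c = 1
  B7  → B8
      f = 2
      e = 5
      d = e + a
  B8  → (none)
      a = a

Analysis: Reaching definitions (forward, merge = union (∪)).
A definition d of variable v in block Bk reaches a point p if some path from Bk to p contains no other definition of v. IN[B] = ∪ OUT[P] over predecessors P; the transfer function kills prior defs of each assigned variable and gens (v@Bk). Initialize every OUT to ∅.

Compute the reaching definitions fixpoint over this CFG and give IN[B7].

Per-block solution:
  B0:   IN={a@B1, d@B0, e@B1, f@B3}   OUT={a@B1, d@B0, e@B0, f@B3}
  B1:   IN={a@B1, d@B0, e@B0, f@B3}   OUT={a@B1, d@B0, e@B1, f@B3}
  B2:   IN={a@B1, d@B0, e@B1, f@B3}   OUT={a@B1, d@B0, e@B1, f@B3}
  B3:   IN={a@B1, d@B0, e@B1, f@B3}   OUT={a@B1, d@B0, e@B1, f@B3}
  B4:   IN={a@B1, d@B0, e@B1, f@B3}   OUT={a@B4, d@B0, e@B1, f@B3}
  B5:   IN={a@B4, d@B0, e@B1, f@B3}   OUT={a@B5, d@B0, e@B1, f@B3}
  B6:   IN={a@B1, a@B5, d@B0, e@B1, f@B3}   OUT={a@B1, a@B5, c@B6, d@B0, e@B1, f@B6}
  B7:   IN={a@B1, a@B5, c@B6, d@B0, e@B1, f@B3, f@B6}   OUT={a@B1, a@B5, c@B6, d@B7, e@B7, f@B7}
  B8:   IN={a@B1, a@B5, c@B6, d@B7, e@B7, f@B7}   OUT={a@B8, c@B6, d@B7, e@B7, f@B7}

Merge at B7: IN[B7] = OUT[B1] ⊔ OUT[B6] = {a@B1, a@B5, c@B6, d@B0, e@B1, f@B3, f@B6}

Answer: {a@B1, a@B5, c@B6, d@B0, e@B1, f@B3, f@B6}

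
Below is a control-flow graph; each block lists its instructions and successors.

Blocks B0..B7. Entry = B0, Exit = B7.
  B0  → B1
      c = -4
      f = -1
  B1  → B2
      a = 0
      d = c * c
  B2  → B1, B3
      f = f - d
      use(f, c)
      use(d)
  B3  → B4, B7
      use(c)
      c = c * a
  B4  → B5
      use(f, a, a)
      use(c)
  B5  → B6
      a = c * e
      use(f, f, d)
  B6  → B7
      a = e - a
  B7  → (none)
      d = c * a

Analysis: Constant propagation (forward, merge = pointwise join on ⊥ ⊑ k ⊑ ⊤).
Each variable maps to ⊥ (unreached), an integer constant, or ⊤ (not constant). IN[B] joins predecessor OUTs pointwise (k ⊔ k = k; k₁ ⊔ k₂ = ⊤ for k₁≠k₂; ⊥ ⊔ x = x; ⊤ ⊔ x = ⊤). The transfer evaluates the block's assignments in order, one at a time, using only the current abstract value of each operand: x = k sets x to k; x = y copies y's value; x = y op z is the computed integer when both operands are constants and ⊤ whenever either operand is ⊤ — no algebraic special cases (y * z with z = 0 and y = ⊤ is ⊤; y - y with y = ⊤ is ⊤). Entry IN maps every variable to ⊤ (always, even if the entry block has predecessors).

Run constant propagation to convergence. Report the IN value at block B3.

Per-block solution:
  B0: | IN=(all ⊤) | OUT={c:-4, f:-1; rest ⊤}
  B1: | IN={c:-4; rest ⊤} | OUT={a:0, c:-4, d:16; rest ⊤}
  B2: | IN={a:0, c:-4, d:16; rest ⊤} | OUT={a:0, c:-4, d:16; rest ⊤}
  B3: | IN={a:0, c:-4, d:16; rest ⊤} | OUT={a:0, c:0, d:16; rest ⊤}
  B4: | IN={a:0, c:0, d:16; rest ⊤} | OUT={a:0, c:0, d:16; rest ⊤}
  B5: | IN={a:0, c:0, d:16; rest ⊤} | OUT={c:0, d:16; rest ⊤}
  B6: | IN={c:0, d:16; rest ⊤} | OUT={c:0, d:16; rest ⊤}
  B7: | IN={c:0, d:16; rest ⊤} | OUT={c:0; rest ⊤}

Merge at B3: IN[B3] = OUT[B2] = {a: 0, b: ⊤, c: -4, d: 16, e: ⊤, f: ⊤}

Answer: {a: 0, b: ⊤, c: -4, d: 16, e: ⊤, f: ⊤}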